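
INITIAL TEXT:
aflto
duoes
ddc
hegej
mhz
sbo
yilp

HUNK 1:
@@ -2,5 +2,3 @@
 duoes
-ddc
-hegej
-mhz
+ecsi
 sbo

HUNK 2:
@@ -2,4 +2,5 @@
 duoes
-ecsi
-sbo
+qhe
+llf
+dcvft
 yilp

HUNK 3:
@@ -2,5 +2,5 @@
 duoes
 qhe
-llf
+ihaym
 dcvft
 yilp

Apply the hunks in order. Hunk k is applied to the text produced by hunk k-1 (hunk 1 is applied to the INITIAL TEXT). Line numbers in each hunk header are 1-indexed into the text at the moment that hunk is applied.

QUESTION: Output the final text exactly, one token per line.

Answer: aflto
duoes
qhe
ihaym
dcvft
yilp

Derivation:
Hunk 1: at line 2 remove [ddc,hegej,mhz] add [ecsi] -> 5 lines: aflto duoes ecsi sbo yilp
Hunk 2: at line 2 remove [ecsi,sbo] add [qhe,llf,dcvft] -> 6 lines: aflto duoes qhe llf dcvft yilp
Hunk 3: at line 2 remove [llf] add [ihaym] -> 6 lines: aflto duoes qhe ihaym dcvft yilp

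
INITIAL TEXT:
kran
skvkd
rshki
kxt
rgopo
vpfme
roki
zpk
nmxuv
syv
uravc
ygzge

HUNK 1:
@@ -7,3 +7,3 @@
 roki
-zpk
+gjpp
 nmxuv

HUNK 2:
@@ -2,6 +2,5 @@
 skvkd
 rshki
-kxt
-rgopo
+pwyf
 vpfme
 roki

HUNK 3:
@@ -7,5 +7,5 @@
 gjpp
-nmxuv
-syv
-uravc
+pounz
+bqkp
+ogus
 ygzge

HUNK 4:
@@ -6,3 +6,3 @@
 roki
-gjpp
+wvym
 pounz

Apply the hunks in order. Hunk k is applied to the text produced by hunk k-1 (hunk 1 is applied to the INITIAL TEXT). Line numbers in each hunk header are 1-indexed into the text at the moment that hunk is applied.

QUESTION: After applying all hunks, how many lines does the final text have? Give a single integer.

Answer: 11

Derivation:
Hunk 1: at line 7 remove [zpk] add [gjpp] -> 12 lines: kran skvkd rshki kxt rgopo vpfme roki gjpp nmxuv syv uravc ygzge
Hunk 2: at line 2 remove [kxt,rgopo] add [pwyf] -> 11 lines: kran skvkd rshki pwyf vpfme roki gjpp nmxuv syv uravc ygzge
Hunk 3: at line 7 remove [nmxuv,syv,uravc] add [pounz,bqkp,ogus] -> 11 lines: kran skvkd rshki pwyf vpfme roki gjpp pounz bqkp ogus ygzge
Hunk 4: at line 6 remove [gjpp] add [wvym] -> 11 lines: kran skvkd rshki pwyf vpfme roki wvym pounz bqkp ogus ygzge
Final line count: 11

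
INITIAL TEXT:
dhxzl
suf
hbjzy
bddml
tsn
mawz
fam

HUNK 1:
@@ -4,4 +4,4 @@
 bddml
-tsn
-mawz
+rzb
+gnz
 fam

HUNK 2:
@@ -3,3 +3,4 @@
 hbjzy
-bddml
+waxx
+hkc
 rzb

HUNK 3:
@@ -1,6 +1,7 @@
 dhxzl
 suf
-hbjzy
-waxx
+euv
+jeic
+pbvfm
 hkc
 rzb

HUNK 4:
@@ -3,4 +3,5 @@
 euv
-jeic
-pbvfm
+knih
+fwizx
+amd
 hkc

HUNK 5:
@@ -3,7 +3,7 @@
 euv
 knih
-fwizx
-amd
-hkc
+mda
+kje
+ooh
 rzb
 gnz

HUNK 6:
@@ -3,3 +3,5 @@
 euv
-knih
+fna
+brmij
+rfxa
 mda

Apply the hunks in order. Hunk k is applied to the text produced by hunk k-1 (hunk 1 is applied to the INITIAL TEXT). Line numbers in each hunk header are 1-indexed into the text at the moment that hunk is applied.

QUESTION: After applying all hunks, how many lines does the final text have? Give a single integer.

Answer: 12

Derivation:
Hunk 1: at line 4 remove [tsn,mawz] add [rzb,gnz] -> 7 lines: dhxzl suf hbjzy bddml rzb gnz fam
Hunk 2: at line 3 remove [bddml] add [waxx,hkc] -> 8 lines: dhxzl suf hbjzy waxx hkc rzb gnz fam
Hunk 3: at line 1 remove [hbjzy,waxx] add [euv,jeic,pbvfm] -> 9 lines: dhxzl suf euv jeic pbvfm hkc rzb gnz fam
Hunk 4: at line 3 remove [jeic,pbvfm] add [knih,fwizx,amd] -> 10 lines: dhxzl suf euv knih fwizx amd hkc rzb gnz fam
Hunk 5: at line 3 remove [fwizx,amd,hkc] add [mda,kje,ooh] -> 10 lines: dhxzl suf euv knih mda kje ooh rzb gnz fam
Hunk 6: at line 3 remove [knih] add [fna,brmij,rfxa] -> 12 lines: dhxzl suf euv fna brmij rfxa mda kje ooh rzb gnz fam
Final line count: 12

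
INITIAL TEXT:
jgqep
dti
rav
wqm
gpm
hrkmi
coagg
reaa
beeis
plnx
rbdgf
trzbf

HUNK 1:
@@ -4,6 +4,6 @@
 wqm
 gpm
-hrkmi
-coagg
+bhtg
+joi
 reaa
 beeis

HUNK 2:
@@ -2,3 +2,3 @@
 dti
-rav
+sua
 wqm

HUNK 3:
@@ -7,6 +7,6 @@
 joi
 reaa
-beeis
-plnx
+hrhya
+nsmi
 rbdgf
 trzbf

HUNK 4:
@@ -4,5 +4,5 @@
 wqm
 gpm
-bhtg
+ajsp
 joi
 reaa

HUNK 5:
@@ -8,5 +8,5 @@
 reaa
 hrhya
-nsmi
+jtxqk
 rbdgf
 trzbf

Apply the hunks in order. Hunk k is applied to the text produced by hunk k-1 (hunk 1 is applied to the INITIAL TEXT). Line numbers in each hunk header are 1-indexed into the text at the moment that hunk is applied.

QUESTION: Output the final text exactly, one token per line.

Answer: jgqep
dti
sua
wqm
gpm
ajsp
joi
reaa
hrhya
jtxqk
rbdgf
trzbf

Derivation:
Hunk 1: at line 4 remove [hrkmi,coagg] add [bhtg,joi] -> 12 lines: jgqep dti rav wqm gpm bhtg joi reaa beeis plnx rbdgf trzbf
Hunk 2: at line 2 remove [rav] add [sua] -> 12 lines: jgqep dti sua wqm gpm bhtg joi reaa beeis plnx rbdgf trzbf
Hunk 3: at line 7 remove [beeis,plnx] add [hrhya,nsmi] -> 12 lines: jgqep dti sua wqm gpm bhtg joi reaa hrhya nsmi rbdgf trzbf
Hunk 4: at line 4 remove [bhtg] add [ajsp] -> 12 lines: jgqep dti sua wqm gpm ajsp joi reaa hrhya nsmi rbdgf trzbf
Hunk 5: at line 8 remove [nsmi] add [jtxqk] -> 12 lines: jgqep dti sua wqm gpm ajsp joi reaa hrhya jtxqk rbdgf trzbf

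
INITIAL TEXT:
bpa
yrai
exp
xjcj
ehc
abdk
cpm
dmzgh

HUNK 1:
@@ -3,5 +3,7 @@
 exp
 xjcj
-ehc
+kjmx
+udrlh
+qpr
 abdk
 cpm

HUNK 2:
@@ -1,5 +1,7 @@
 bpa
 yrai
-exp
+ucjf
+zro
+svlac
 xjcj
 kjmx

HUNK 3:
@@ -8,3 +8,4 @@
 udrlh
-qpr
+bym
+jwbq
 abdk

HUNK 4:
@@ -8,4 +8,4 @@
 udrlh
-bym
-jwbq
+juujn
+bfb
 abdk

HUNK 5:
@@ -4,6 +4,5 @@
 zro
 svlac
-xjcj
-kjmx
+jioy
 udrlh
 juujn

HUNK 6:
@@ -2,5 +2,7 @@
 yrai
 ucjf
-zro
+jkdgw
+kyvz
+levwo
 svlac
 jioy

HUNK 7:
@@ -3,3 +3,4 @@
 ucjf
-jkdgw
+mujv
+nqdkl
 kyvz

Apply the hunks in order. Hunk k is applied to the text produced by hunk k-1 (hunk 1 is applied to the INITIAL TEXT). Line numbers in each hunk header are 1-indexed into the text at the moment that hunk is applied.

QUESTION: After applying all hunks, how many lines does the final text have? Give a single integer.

Answer: 15

Derivation:
Hunk 1: at line 3 remove [ehc] add [kjmx,udrlh,qpr] -> 10 lines: bpa yrai exp xjcj kjmx udrlh qpr abdk cpm dmzgh
Hunk 2: at line 1 remove [exp] add [ucjf,zro,svlac] -> 12 lines: bpa yrai ucjf zro svlac xjcj kjmx udrlh qpr abdk cpm dmzgh
Hunk 3: at line 8 remove [qpr] add [bym,jwbq] -> 13 lines: bpa yrai ucjf zro svlac xjcj kjmx udrlh bym jwbq abdk cpm dmzgh
Hunk 4: at line 8 remove [bym,jwbq] add [juujn,bfb] -> 13 lines: bpa yrai ucjf zro svlac xjcj kjmx udrlh juujn bfb abdk cpm dmzgh
Hunk 5: at line 4 remove [xjcj,kjmx] add [jioy] -> 12 lines: bpa yrai ucjf zro svlac jioy udrlh juujn bfb abdk cpm dmzgh
Hunk 6: at line 2 remove [zro] add [jkdgw,kyvz,levwo] -> 14 lines: bpa yrai ucjf jkdgw kyvz levwo svlac jioy udrlh juujn bfb abdk cpm dmzgh
Hunk 7: at line 3 remove [jkdgw] add [mujv,nqdkl] -> 15 lines: bpa yrai ucjf mujv nqdkl kyvz levwo svlac jioy udrlh juujn bfb abdk cpm dmzgh
Final line count: 15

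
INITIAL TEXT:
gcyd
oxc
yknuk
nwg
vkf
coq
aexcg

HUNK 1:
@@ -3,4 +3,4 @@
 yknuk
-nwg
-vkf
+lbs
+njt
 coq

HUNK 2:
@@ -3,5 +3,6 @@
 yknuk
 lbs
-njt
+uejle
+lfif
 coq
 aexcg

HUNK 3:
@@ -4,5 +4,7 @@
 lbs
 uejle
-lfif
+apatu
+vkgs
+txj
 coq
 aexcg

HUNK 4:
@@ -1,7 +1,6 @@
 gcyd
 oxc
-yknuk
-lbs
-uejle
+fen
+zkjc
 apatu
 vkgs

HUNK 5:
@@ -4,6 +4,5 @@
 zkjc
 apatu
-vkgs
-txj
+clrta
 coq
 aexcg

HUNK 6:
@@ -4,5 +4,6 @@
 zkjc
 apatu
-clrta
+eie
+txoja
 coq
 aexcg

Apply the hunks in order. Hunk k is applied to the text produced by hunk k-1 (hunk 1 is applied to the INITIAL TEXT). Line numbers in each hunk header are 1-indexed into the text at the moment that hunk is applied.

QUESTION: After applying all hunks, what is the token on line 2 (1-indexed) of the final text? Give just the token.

Hunk 1: at line 3 remove [nwg,vkf] add [lbs,njt] -> 7 lines: gcyd oxc yknuk lbs njt coq aexcg
Hunk 2: at line 3 remove [njt] add [uejle,lfif] -> 8 lines: gcyd oxc yknuk lbs uejle lfif coq aexcg
Hunk 3: at line 4 remove [lfif] add [apatu,vkgs,txj] -> 10 lines: gcyd oxc yknuk lbs uejle apatu vkgs txj coq aexcg
Hunk 4: at line 1 remove [yknuk,lbs,uejle] add [fen,zkjc] -> 9 lines: gcyd oxc fen zkjc apatu vkgs txj coq aexcg
Hunk 5: at line 4 remove [vkgs,txj] add [clrta] -> 8 lines: gcyd oxc fen zkjc apatu clrta coq aexcg
Hunk 6: at line 4 remove [clrta] add [eie,txoja] -> 9 lines: gcyd oxc fen zkjc apatu eie txoja coq aexcg
Final line 2: oxc

Answer: oxc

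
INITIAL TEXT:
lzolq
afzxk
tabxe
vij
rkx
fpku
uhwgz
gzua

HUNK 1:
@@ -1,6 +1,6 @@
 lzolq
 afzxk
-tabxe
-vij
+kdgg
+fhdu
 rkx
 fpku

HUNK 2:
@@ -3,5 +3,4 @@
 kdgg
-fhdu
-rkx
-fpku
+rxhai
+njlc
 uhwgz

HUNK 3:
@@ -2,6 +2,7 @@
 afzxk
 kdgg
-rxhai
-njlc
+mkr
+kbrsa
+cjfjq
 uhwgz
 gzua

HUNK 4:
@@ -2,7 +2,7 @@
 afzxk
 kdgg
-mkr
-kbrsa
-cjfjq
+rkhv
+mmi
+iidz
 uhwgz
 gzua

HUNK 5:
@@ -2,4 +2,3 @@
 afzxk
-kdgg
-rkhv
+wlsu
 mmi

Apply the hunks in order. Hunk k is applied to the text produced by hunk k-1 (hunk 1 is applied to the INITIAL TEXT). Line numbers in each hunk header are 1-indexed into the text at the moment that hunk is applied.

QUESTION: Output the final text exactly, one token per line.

Hunk 1: at line 1 remove [tabxe,vij] add [kdgg,fhdu] -> 8 lines: lzolq afzxk kdgg fhdu rkx fpku uhwgz gzua
Hunk 2: at line 3 remove [fhdu,rkx,fpku] add [rxhai,njlc] -> 7 lines: lzolq afzxk kdgg rxhai njlc uhwgz gzua
Hunk 3: at line 2 remove [rxhai,njlc] add [mkr,kbrsa,cjfjq] -> 8 lines: lzolq afzxk kdgg mkr kbrsa cjfjq uhwgz gzua
Hunk 4: at line 2 remove [mkr,kbrsa,cjfjq] add [rkhv,mmi,iidz] -> 8 lines: lzolq afzxk kdgg rkhv mmi iidz uhwgz gzua
Hunk 5: at line 2 remove [kdgg,rkhv] add [wlsu] -> 7 lines: lzolq afzxk wlsu mmi iidz uhwgz gzua

Answer: lzolq
afzxk
wlsu
mmi
iidz
uhwgz
gzua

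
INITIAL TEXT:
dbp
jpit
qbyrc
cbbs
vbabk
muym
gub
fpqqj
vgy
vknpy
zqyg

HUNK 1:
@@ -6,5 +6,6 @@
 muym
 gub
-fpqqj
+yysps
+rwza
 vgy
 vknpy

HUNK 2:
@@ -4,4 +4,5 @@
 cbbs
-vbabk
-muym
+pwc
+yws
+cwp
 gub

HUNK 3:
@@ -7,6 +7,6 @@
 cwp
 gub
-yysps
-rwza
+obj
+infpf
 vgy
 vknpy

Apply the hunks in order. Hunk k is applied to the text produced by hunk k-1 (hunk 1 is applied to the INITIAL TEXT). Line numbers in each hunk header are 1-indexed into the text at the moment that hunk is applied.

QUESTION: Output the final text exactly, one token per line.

Hunk 1: at line 6 remove [fpqqj] add [yysps,rwza] -> 12 lines: dbp jpit qbyrc cbbs vbabk muym gub yysps rwza vgy vknpy zqyg
Hunk 2: at line 4 remove [vbabk,muym] add [pwc,yws,cwp] -> 13 lines: dbp jpit qbyrc cbbs pwc yws cwp gub yysps rwza vgy vknpy zqyg
Hunk 3: at line 7 remove [yysps,rwza] add [obj,infpf] -> 13 lines: dbp jpit qbyrc cbbs pwc yws cwp gub obj infpf vgy vknpy zqyg

Answer: dbp
jpit
qbyrc
cbbs
pwc
yws
cwp
gub
obj
infpf
vgy
vknpy
zqyg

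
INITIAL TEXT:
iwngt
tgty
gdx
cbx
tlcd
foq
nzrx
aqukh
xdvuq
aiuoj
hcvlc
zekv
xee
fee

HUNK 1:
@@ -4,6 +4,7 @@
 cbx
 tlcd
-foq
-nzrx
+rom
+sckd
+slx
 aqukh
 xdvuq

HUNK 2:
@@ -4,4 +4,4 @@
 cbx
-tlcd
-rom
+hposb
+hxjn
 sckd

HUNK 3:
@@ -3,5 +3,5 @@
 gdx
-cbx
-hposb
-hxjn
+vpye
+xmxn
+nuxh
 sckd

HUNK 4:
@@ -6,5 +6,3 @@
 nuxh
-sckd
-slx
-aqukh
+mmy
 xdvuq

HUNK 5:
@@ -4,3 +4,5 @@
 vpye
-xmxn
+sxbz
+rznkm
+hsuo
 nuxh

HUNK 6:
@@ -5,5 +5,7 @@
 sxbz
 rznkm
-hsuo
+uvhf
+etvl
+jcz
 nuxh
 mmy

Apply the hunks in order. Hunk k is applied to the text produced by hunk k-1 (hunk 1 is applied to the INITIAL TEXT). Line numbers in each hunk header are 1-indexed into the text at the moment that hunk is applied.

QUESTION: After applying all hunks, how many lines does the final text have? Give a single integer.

Answer: 17

Derivation:
Hunk 1: at line 4 remove [foq,nzrx] add [rom,sckd,slx] -> 15 lines: iwngt tgty gdx cbx tlcd rom sckd slx aqukh xdvuq aiuoj hcvlc zekv xee fee
Hunk 2: at line 4 remove [tlcd,rom] add [hposb,hxjn] -> 15 lines: iwngt tgty gdx cbx hposb hxjn sckd slx aqukh xdvuq aiuoj hcvlc zekv xee fee
Hunk 3: at line 3 remove [cbx,hposb,hxjn] add [vpye,xmxn,nuxh] -> 15 lines: iwngt tgty gdx vpye xmxn nuxh sckd slx aqukh xdvuq aiuoj hcvlc zekv xee fee
Hunk 4: at line 6 remove [sckd,slx,aqukh] add [mmy] -> 13 lines: iwngt tgty gdx vpye xmxn nuxh mmy xdvuq aiuoj hcvlc zekv xee fee
Hunk 5: at line 4 remove [xmxn] add [sxbz,rznkm,hsuo] -> 15 lines: iwngt tgty gdx vpye sxbz rznkm hsuo nuxh mmy xdvuq aiuoj hcvlc zekv xee fee
Hunk 6: at line 5 remove [hsuo] add [uvhf,etvl,jcz] -> 17 lines: iwngt tgty gdx vpye sxbz rznkm uvhf etvl jcz nuxh mmy xdvuq aiuoj hcvlc zekv xee fee
Final line count: 17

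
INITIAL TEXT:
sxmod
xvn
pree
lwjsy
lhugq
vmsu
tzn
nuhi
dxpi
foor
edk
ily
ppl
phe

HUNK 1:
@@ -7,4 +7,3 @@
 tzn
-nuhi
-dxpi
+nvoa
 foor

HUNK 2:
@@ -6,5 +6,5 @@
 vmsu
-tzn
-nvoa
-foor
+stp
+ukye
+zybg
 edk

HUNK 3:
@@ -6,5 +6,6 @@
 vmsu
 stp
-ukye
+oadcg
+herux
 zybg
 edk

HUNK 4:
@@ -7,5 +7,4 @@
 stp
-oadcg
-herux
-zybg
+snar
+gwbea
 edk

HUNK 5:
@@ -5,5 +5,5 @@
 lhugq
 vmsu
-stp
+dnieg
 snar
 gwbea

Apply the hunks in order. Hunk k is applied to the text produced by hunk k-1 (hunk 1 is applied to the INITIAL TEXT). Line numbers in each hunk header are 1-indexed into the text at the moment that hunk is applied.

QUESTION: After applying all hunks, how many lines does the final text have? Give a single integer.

Answer: 13

Derivation:
Hunk 1: at line 7 remove [nuhi,dxpi] add [nvoa] -> 13 lines: sxmod xvn pree lwjsy lhugq vmsu tzn nvoa foor edk ily ppl phe
Hunk 2: at line 6 remove [tzn,nvoa,foor] add [stp,ukye,zybg] -> 13 lines: sxmod xvn pree lwjsy lhugq vmsu stp ukye zybg edk ily ppl phe
Hunk 3: at line 6 remove [ukye] add [oadcg,herux] -> 14 lines: sxmod xvn pree lwjsy lhugq vmsu stp oadcg herux zybg edk ily ppl phe
Hunk 4: at line 7 remove [oadcg,herux,zybg] add [snar,gwbea] -> 13 lines: sxmod xvn pree lwjsy lhugq vmsu stp snar gwbea edk ily ppl phe
Hunk 5: at line 5 remove [stp] add [dnieg] -> 13 lines: sxmod xvn pree lwjsy lhugq vmsu dnieg snar gwbea edk ily ppl phe
Final line count: 13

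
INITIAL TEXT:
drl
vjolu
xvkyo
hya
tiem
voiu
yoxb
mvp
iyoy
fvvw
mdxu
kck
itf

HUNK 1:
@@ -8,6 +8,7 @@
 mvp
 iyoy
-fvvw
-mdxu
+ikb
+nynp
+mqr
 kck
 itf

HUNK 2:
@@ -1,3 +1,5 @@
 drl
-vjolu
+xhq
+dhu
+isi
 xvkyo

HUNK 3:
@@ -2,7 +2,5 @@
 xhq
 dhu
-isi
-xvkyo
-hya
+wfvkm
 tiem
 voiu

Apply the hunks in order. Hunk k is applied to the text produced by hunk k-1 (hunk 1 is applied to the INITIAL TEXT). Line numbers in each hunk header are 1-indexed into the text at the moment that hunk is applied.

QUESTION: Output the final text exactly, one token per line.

Hunk 1: at line 8 remove [fvvw,mdxu] add [ikb,nynp,mqr] -> 14 lines: drl vjolu xvkyo hya tiem voiu yoxb mvp iyoy ikb nynp mqr kck itf
Hunk 2: at line 1 remove [vjolu] add [xhq,dhu,isi] -> 16 lines: drl xhq dhu isi xvkyo hya tiem voiu yoxb mvp iyoy ikb nynp mqr kck itf
Hunk 3: at line 2 remove [isi,xvkyo,hya] add [wfvkm] -> 14 lines: drl xhq dhu wfvkm tiem voiu yoxb mvp iyoy ikb nynp mqr kck itf

Answer: drl
xhq
dhu
wfvkm
tiem
voiu
yoxb
mvp
iyoy
ikb
nynp
mqr
kck
itf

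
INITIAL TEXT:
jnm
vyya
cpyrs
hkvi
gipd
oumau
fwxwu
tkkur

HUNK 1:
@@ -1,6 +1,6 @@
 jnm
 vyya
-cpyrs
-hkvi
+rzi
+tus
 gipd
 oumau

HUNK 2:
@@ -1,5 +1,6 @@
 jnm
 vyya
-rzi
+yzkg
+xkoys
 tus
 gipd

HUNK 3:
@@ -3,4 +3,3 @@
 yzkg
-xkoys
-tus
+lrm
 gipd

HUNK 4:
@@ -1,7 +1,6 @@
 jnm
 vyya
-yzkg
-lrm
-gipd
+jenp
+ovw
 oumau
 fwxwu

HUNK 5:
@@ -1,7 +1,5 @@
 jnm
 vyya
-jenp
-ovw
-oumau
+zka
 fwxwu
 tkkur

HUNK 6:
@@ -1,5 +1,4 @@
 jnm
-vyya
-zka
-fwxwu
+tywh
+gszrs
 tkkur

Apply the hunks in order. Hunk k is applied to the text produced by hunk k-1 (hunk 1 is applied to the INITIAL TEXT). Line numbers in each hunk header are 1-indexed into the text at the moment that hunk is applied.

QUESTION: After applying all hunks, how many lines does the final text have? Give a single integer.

Answer: 4

Derivation:
Hunk 1: at line 1 remove [cpyrs,hkvi] add [rzi,tus] -> 8 lines: jnm vyya rzi tus gipd oumau fwxwu tkkur
Hunk 2: at line 1 remove [rzi] add [yzkg,xkoys] -> 9 lines: jnm vyya yzkg xkoys tus gipd oumau fwxwu tkkur
Hunk 3: at line 3 remove [xkoys,tus] add [lrm] -> 8 lines: jnm vyya yzkg lrm gipd oumau fwxwu tkkur
Hunk 4: at line 1 remove [yzkg,lrm,gipd] add [jenp,ovw] -> 7 lines: jnm vyya jenp ovw oumau fwxwu tkkur
Hunk 5: at line 1 remove [jenp,ovw,oumau] add [zka] -> 5 lines: jnm vyya zka fwxwu tkkur
Hunk 6: at line 1 remove [vyya,zka,fwxwu] add [tywh,gszrs] -> 4 lines: jnm tywh gszrs tkkur
Final line count: 4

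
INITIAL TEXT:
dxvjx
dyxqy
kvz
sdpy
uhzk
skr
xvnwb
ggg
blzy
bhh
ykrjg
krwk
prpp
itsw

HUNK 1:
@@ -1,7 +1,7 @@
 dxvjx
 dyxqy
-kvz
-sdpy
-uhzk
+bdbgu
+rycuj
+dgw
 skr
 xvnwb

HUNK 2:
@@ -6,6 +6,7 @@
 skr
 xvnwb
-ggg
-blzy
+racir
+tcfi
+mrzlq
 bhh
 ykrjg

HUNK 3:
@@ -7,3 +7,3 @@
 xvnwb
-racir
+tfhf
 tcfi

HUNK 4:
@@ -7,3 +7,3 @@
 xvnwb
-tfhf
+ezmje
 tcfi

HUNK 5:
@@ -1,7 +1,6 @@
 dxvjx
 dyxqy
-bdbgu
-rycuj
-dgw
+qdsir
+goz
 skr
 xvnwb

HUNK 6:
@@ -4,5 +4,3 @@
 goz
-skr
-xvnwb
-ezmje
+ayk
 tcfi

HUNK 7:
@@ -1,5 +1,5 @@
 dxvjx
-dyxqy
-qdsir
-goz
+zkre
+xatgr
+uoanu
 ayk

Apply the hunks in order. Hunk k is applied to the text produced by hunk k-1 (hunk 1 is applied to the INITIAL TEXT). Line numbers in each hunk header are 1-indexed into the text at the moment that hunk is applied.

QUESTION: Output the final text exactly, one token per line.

Answer: dxvjx
zkre
xatgr
uoanu
ayk
tcfi
mrzlq
bhh
ykrjg
krwk
prpp
itsw

Derivation:
Hunk 1: at line 1 remove [kvz,sdpy,uhzk] add [bdbgu,rycuj,dgw] -> 14 lines: dxvjx dyxqy bdbgu rycuj dgw skr xvnwb ggg blzy bhh ykrjg krwk prpp itsw
Hunk 2: at line 6 remove [ggg,blzy] add [racir,tcfi,mrzlq] -> 15 lines: dxvjx dyxqy bdbgu rycuj dgw skr xvnwb racir tcfi mrzlq bhh ykrjg krwk prpp itsw
Hunk 3: at line 7 remove [racir] add [tfhf] -> 15 lines: dxvjx dyxqy bdbgu rycuj dgw skr xvnwb tfhf tcfi mrzlq bhh ykrjg krwk prpp itsw
Hunk 4: at line 7 remove [tfhf] add [ezmje] -> 15 lines: dxvjx dyxqy bdbgu rycuj dgw skr xvnwb ezmje tcfi mrzlq bhh ykrjg krwk prpp itsw
Hunk 5: at line 1 remove [bdbgu,rycuj,dgw] add [qdsir,goz] -> 14 lines: dxvjx dyxqy qdsir goz skr xvnwb ezmje tcfi mrzlq bhh ykrjg krwk prpp itsw
Hunk 6: at line 4 remove [skr,xvnwb,ezmje] add [ayk] -> 12 lines: dxvjx dyxqy qdsir goz ayk tcfi mrzlq bhh ykrjg krwk prpp itsw
Hunk 7: at line 1 remove [dyxqy,qdsir,goz] add [zkre,xatgr,uoanu] -> 12 lines: dxvjx zkre xatgr uoanu ayk tcfi mrzlq bhh ykrjg krwk prpp itsw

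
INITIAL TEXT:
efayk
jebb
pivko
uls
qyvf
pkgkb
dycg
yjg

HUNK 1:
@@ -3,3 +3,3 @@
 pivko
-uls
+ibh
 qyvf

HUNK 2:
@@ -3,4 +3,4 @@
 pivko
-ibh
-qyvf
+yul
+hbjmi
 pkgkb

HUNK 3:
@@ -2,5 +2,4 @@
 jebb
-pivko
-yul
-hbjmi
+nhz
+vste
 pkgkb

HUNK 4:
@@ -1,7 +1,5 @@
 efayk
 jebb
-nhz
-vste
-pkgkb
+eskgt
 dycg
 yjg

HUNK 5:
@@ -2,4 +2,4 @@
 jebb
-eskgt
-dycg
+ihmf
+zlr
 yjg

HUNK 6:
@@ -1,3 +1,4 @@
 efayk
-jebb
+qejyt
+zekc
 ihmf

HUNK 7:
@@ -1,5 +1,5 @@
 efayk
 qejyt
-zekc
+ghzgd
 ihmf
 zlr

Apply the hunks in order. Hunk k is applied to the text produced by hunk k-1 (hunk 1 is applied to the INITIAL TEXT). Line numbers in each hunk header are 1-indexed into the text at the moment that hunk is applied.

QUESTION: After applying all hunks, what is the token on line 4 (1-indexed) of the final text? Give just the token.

Hunk 1: at line 3 remove [uls] add [ibh] -> 8 lines: efayk jebb pivko ibh qyvf pkgkb dycg yjg
Hunk 2: at line 3 remove [ibh,qyvf] add [yul,hbjmi] -> 8 lines: efayk jebb pivko yul hbjmi pkgkb dycg yjg
Hunk 3: at line 2 remove [pivko,yul,hbjmi] add [nhz,vste] -> 7 lines: efayk jebb nhz vste pkgkb dycg yjg
Hunk 4: at line 1 remove [nhz,vste,pkgkb] add [eskgt] -> 5 lines: efayk jebb eskgt dycg yjg
Hunk 5: at line 2 remove [eskgt,dycg] add [ihmf,zlr] -> 5 lines: efayk jebb ihmf zlr yjg
Hunk 6: at line 1 remove [jebb] add [qejyt,zekc] -> 6 lines: efayk qejyt zekc ihmf zlr yjg
Hunk 7: at line 1 remove [zekc] add [ghzgd] -> 6 lines: efayk qejyt ghzgd ihmf zlr yjg
Final line 4: ihmf

Answer: ihmf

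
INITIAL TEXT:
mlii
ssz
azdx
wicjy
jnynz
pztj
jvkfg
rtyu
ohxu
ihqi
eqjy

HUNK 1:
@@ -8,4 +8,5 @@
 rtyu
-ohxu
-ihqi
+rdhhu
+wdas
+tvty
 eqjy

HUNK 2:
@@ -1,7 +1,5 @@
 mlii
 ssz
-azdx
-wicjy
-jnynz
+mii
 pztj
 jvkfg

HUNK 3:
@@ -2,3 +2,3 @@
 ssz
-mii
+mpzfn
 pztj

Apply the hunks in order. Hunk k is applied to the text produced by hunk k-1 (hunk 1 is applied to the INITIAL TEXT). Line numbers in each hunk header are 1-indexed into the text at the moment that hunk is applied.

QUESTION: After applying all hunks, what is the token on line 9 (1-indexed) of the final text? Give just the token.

Hunk 1: at line 8 remove [ohxu,ihqi] add [rdhhu,wdas,tvty] -> 12 lines: mlii ssz azdx wicjy jnynz pztj jvkfg rtyu rdhhu wdas tvty eqjy
Hunk 2: at line 1 remove [azdx,wicjy,jnynz] add [mii] -> 10 lines: mlii ssz mii pztj jvkfg rtyu rdhhu wdas tvty eqjy
Hunk 3: at line 2 remove [mii] add [mpzfn] -> 10 lines: mlii ssz mpzfn pztj jvkfg rtyu rdhhu wdas tvty eqjy
Final line 9: tvty

Answer: tvty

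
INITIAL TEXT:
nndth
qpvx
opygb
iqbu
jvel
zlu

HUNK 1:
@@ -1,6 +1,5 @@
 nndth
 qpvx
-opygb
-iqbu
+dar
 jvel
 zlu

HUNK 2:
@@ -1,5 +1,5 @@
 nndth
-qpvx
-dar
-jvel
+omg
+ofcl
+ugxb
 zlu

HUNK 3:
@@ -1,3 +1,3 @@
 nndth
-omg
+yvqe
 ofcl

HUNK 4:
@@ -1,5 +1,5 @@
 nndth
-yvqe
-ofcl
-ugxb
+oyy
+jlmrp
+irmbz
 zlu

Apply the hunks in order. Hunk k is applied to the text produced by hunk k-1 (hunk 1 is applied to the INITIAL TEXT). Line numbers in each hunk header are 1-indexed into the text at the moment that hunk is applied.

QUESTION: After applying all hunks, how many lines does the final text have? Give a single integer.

Answer: 5

Derivation:
Hunk 1: at line 1 remove [opygb,iqbu] add [dar] -> 5 lines: nndth qpvx dar jvel zlu
Hunk 2: at line 1 remove [qpvx,dar,jvel] add [omg,ofcl,ugxb] -> 5 lines: nndth omg ofcl ugxb zlu
Hunk 3: at line 1 remove [omg] add [yvqe] -> 5 lines: nndth yvqe ofcl ugxb zlu
Hunk 4: at line 1 remove [yvqe,ofcl,ugxb] add [oyy,jlmrp,irmbz] -> 5 lines: nndth oyy jlmrp irmbz zlu
Final line count: 5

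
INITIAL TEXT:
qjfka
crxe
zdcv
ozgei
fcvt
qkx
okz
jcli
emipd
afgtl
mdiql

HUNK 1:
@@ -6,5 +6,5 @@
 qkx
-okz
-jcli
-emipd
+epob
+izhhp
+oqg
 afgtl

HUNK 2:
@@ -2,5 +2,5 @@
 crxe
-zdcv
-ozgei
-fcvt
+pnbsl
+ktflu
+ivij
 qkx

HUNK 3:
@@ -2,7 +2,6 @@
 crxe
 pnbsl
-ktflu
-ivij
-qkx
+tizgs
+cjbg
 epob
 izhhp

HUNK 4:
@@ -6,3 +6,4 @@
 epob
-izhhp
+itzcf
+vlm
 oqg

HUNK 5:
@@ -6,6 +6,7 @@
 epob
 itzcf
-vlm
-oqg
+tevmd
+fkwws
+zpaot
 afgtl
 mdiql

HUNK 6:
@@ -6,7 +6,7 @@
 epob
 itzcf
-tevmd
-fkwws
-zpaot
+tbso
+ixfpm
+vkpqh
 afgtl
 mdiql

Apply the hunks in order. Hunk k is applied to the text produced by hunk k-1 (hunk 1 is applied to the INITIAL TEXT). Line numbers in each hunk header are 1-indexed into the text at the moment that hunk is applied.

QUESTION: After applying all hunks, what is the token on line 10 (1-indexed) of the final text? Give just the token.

Hunk 1: at line 6 remove [okz,jcli,emipd] add [epob,izhhp,oqg] -> 11 lines: qjfka crxe zdcv ozgei fcvt qkx epob izhhp oqg afgtl mdiql
Hunk 2: at line 2 remove [zdcv,ozgei,fcvt] add [pnbsl,ktflu,ivij] -> 11 lines: qjfka crxe pnbsl ktflu ivij qkx epob izhhp oqg afgtl mdiql
Hunk 3: at line 2 remove [ktflu,ivij,qkx] add [tizgs,cjbg] -> 10 lines: qjfka crxe pnbsl tizgs cjbg epob izhhp oqg afgtl mdiql
Hunk 4: at line 6 remove [izhhp] add [itzcf,vlm] -> 11 lines: qjfka crxe pnbsl tizgs cjbg epob itzcf vlm oqg afgtl mdiql
Hunk 5: at line 6 remove [vlm,oqg] add [tevmd,fkwws,zpaot] -> 12 lines: qjfka crxe pnbsl tizgs cjbg epob itzcf tevmd fkwws zpaot afgtl mdiql
Hunk 6: at line 6 remove [tevmd,fkwws,zpaot] add [tbso,ixfpm,vkpqh] -> 12 lines: qjfka crxe pnbsl tizgs cjbg epob itzcf tbso ixfpm vkpqh afgtl mdiql
Final line 10: vkpqh

Answer: vkpqh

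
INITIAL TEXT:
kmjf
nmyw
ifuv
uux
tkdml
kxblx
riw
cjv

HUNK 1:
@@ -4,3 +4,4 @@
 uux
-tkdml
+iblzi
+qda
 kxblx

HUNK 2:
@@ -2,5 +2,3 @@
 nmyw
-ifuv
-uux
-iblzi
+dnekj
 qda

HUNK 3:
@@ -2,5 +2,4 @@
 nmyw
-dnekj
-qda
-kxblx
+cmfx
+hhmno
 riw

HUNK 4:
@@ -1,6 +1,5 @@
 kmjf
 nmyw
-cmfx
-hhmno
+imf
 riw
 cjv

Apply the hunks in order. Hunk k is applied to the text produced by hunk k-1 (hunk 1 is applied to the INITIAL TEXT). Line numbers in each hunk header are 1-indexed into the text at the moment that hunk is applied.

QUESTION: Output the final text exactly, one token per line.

Hunk 1: at line 4 remove [tkdml] add [iblzi,qda] -> 9 lines: kmjf nmyw ifuv uux iblzi qda kxblx riw cjv
Hunk 2: at line 2 remove [ifuv,uux,iblzi] add [dnekj] -> 7 lines: kmjf nmyw dnekj qda kxblx riw cjv
Hunk 3: at line 2 remove [dnekj,qda,kxblx] add [cmfx,hhmno] -> 6 lines: kmjf nmyw cmfx hhmno riw cjv
Hunk 4: at line 1 remove [cmfx,hhmno] add [imf] -> 5 lines: kmjf nmyw imf riw cjv

Answer: kmjf
nmyw
imf
riw
cjv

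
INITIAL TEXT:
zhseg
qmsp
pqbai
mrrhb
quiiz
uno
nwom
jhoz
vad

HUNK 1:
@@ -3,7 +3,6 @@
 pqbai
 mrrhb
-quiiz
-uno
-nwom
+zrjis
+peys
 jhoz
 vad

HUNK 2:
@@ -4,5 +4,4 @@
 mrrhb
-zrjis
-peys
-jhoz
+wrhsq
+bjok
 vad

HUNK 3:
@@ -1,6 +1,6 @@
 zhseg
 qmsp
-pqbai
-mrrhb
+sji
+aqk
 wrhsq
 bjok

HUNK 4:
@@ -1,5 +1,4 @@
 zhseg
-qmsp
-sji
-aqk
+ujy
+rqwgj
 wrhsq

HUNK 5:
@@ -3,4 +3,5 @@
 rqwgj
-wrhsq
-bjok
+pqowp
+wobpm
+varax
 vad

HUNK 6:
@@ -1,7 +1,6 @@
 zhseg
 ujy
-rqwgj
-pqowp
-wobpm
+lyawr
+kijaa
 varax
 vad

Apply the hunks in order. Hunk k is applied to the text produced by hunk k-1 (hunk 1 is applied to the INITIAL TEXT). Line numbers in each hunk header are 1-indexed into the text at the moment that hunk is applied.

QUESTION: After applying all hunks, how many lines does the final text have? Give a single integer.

Hunk 1: at line 3 remove [quiiz,uno,nwom] add [zrjis,peys] -> 8 lines: zhseg qmsp pqbai mrrhb zrjis peys jhoz vad
Hunk 2: at line 4 remove [zrjis,peys,jhoz] add [wrhsq,bjok] -> 7 lines: zhseg qmsp pqbai mrrhb wrhsq bjok vad
Hunk 3: at line 1 remove [pqbai,mrrhb] add [sji,aqk] -> 7 lines: zhseg qmsp sji aqk wrhsq bjok vad
Hunk 4: at line 1 remove [qmsp,sji,aqk] add [ujy,rqwgj] -> 6 lines: zhseg ujy rqwgj wrhsq bjok vad
Hunk 5: at line 3 remove [wrhsq,bjok] add [pqowp,wobpm,varax] -> 7 lines: zhseg ujy rqwgj pqowp wobpm varax vad
Hunk 6: at line 1 remove [rqwgj,pqowp,wobpm] add [lyawr,kijaa] -> 6 lines: zhseg ujy lyawr kijaa varax vad
Final line count: 6

Answer: 6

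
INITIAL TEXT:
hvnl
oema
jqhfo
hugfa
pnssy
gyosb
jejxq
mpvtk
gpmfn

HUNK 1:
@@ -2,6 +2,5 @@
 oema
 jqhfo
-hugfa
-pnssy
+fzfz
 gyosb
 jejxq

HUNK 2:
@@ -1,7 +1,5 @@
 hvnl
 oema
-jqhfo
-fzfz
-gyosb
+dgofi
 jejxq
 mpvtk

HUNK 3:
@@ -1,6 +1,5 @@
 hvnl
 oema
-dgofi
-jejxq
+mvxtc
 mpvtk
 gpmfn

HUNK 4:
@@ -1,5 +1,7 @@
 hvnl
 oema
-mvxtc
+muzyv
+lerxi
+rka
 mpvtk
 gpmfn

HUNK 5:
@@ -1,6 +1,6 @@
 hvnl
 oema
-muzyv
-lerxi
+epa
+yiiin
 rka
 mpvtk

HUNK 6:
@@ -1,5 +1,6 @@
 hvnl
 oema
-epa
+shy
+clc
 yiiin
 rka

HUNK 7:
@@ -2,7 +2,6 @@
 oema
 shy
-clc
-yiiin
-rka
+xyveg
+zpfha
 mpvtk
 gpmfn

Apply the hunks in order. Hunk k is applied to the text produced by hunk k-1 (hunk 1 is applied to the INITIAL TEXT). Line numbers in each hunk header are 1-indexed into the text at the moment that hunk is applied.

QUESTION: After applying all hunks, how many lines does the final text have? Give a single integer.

Answer: 7

Derivation:
Hunk 1: at line 2 remove [hugfa,pnssy] add [fzfz] -> 8 lines: hvnl oema jqhfo fzfz gyosb jejxq mpvtk gpmfn
Hunk 2: at line 1 remove [jqhfo,fzfz,gyosb] add [dgofi] -> 6 lines: hvnl oema dgofi jejxq mpvtk gpmfn
Hunk 3: at line 1 remove [dgofi,jejxq] add [mvxtc] -> 5 lines: hvnl oema mvxtc mpvtk gpmfn
Hunk 4: at line 1 remove [mvxtc] add [muzyv,lerxi,rka] -> 7 lines: hvnl oema muzyv lerxi rka mpvtk gpmfn
Hunk 5: at line 1 remove [muzyv,lerxi] add [epa,yiiin] -> 7 lines: hvnl oema epa yiiin rka mpvtk gpmfn
Hunk 6: at line 1 remove [epa] add [shy,clc] -> 8 lines: hvnl oema shy clc yiiin rka mpvtk gpmfn
Hunk 7: at line 2 remove [clc,yiiin,rka] add [xyveg,zpfha] -> 7 lines: hvnl oema shy xyveg zpfha mpvtk gpmfn
Final line count: 7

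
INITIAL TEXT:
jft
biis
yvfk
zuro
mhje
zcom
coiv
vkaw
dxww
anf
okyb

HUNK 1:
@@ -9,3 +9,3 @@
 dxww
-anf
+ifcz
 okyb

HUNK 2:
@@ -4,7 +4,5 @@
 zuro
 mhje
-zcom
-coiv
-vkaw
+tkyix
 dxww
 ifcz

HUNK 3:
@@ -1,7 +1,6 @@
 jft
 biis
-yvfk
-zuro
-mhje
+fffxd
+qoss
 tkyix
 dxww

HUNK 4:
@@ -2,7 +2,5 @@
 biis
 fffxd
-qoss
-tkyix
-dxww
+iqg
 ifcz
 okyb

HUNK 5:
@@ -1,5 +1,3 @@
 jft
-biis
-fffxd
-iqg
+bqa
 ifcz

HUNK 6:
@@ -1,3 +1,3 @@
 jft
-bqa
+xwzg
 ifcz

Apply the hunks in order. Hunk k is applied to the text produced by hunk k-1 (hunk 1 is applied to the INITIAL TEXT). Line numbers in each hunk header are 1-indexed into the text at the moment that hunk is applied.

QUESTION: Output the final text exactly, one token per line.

Hunk 1: at line 9 remove [anf] add [ifcz] -> 11 lines: jft biis yvfk zuro mhje zcom coiv vkaw dxww ifcz okyb
Hunk 2: at line 4 remove [zcom,coiv,vkaw] add [tkyix] -> 9 lines: jft biis yvfk zuro mhje tkyix dxww ifcz okyb
Hunk 3: at line 1 remove [yvfk,zuro,mhje] add [fffxd,qoss] -> 8 lines: jft biis fffxd qoss tkyix dxww ifcz okyb
Hunk 4: at line 2 remove [qoss,tkyix,dxww] add [iqg] -> 6 lines: jft biis fffxd iqg ifcz okyb
Hunk 5: at line 1 remove [biis,fffxd,iqg] add [bqa] -> 4 lines: jft bqa ifcz okyb
Hunk 6: at line 1 remove [bqa] add [xwzg] -> 4 lines: jft xwzg ifcz okyb

Answer: jft
xwzg
ifcz
okyb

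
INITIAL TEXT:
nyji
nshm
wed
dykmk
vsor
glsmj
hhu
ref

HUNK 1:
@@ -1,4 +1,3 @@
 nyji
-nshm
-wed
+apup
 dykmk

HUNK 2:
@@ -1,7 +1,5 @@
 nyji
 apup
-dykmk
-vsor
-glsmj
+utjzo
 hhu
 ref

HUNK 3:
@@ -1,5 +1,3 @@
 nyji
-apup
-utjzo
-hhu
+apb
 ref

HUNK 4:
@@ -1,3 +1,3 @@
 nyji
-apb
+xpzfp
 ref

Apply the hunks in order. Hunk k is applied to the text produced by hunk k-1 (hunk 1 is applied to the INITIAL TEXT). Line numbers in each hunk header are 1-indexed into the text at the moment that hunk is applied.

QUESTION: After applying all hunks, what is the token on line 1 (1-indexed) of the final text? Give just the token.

Hunk 1: at line 1 remove [nshm,wed] add [apup] -> 7 lines: nyji apup dykmk vsor glsmj hhu ref
Hunk 2: at line 1 remove [dykmk,vsor,glsmj] add [utjzo] -> 5 lines: nyji apup utjzo hhu ref
Hunk 3: at line 1 remove [apup,utjzo,hhu] add [apb] -> 3 lines: nyji apb ref
Hunk 4: at line 1 remove [apb] add [xpzfp] -> 3 lines: nyji xpzfp ref
Final line 1: nyji

Answer: nyji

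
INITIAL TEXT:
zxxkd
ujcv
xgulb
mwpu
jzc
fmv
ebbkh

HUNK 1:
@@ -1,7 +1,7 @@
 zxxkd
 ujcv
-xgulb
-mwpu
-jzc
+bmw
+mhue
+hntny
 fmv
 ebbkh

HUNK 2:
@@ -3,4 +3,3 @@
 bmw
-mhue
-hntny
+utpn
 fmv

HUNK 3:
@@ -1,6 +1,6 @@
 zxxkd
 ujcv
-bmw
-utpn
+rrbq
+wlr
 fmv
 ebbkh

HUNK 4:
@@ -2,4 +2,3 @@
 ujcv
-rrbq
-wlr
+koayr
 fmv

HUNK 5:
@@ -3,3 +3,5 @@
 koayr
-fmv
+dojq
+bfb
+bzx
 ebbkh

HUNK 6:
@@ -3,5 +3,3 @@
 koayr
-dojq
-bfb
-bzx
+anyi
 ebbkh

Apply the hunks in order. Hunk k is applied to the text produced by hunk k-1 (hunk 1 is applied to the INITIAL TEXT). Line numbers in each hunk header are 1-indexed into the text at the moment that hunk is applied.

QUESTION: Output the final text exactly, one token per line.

Hunk 1: at line 1 remove [xgulb,mwpu,jzc] add [bmw,mhue,hntny] -> 7 lines: zxxkd ujcv bmw mhue hntny fmv ebbkh
Hunk 2: at line 3 remove [mhue,hntny] add [utpn] -> 6 lines: zxxkd ujcv bmw utpn fmv ebbkh
Hunk 3: at line 1 remove [bmw,utpn] add [rrbq,wlr] -> 6 lines: zxxkd ujcv rrbq wlr fmv ebbkh
Hunk 4: at line 2 remove [rrbq,wlr] add [koayr] -> 5 lines: zxxkd ujcv koayr fmv ebbkh
Hunk 5: at line 3 remove [fmv] add [dojq,bfb,bzx] -> 7 lines: zxxkd ujcv koayr dojq bfb bzx ebbkh
Hunk 6: at line 3 remove [dojq,bfb,bzx] add [anyi] -> 5 lines: zxxkd ujcv koayr anyi ebbkh

Answer: zxxkd
ujcv
koayr
anyi
ebbkh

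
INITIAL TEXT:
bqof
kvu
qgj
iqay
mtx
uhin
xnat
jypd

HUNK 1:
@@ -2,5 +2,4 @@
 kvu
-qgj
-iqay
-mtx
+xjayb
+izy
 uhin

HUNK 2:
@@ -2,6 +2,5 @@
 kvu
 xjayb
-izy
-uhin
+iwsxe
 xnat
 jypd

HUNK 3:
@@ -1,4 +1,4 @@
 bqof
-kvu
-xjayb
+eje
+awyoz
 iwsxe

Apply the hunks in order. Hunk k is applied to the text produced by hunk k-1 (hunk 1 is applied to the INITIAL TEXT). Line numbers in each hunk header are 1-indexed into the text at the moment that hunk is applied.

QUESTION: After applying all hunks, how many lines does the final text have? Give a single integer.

Answer: 6

Derivation:
Hunk 1: at line 2 remove [qgj,iqay,mtx] add [xjayb,izy] -> 7 lines: bqof kvu xjayb izy uhin xnat jypd
Hunk 2: at line 2 remove [izy,uhin] add [iwsxe] -> 6 lines: bqof kvu xjayb iwsxe xnat jypd
Hunk 3: at line 1 remove [kvu,xjayb] add [eje,awyoz] -> 6 lines: bqof eje awyoz iwsxe xnat jypd
Final line count: 6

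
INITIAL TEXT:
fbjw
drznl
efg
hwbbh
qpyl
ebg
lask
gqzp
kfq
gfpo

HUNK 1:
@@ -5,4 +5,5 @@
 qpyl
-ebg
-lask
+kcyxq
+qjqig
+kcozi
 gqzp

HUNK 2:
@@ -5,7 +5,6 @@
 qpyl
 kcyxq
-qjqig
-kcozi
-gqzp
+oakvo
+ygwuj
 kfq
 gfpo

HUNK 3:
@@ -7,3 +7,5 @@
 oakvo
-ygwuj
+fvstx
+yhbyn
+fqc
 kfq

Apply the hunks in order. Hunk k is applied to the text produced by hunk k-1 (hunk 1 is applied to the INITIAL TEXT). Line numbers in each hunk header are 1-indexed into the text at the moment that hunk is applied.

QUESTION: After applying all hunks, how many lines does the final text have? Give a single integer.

Hunk 1: at line 5 remove [ebg,lask] add [kcyxq,qjqig,kcozi] -> 11 lines: fbjw drznl efg hwbbh qpyl kcyxq qjqig kcozi gqzp kfq gfpo
Hunk 2: at line 5 remove [qjqig,kcozi,gqzp] add [oakvo,ygwuj] -> 10 lines: fbjw drznl efg hwbbh qpyl kcyxq oakvo ygwuj kfq gfpo
Hunk 3: at line 7 remove [ygwuj] add [fvstx,yhbyn,fqc] -> 12 lines: fbjw drznl efg hwbbh qpyl kcyxq oakvo fvstx yhbyn fqc kfq gfpo
Final line count: 12

Answer: 12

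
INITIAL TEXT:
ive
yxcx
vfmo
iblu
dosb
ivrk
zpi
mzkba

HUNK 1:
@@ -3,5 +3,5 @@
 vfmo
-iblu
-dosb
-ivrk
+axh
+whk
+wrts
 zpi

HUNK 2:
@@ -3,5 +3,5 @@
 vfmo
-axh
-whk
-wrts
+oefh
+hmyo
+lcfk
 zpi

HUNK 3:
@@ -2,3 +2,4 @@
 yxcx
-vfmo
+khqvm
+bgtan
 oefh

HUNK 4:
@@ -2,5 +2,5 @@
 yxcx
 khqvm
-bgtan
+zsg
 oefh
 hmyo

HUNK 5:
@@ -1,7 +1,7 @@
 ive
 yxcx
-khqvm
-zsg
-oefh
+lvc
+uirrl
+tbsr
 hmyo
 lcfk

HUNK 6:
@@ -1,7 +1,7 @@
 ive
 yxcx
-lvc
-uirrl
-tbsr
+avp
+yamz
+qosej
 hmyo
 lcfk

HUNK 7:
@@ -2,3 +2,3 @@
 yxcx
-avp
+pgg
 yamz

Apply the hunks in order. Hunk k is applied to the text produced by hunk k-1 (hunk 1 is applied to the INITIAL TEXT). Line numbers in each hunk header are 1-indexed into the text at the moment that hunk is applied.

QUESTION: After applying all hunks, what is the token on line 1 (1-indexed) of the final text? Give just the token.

Answer: ive

Derivation:
Hunk 1: at line 3 remove [iblu,dosb,ivrk] add [axh,whk,wrts] -> 8 lines: ive yxcx vfmo axh whk wrts zpi mzkba
Hunk 2: at line 3 remove [axh,whk,wrts] add [oefh,hmyo,lcfk] -> 8 lines: ive yxcx vfmo oefh hmyo lcfk zpi mzkba
Hunk 3: at line 2 remove [vfmo] add [khqvm,bgtan] -> 9 lines: ive yxcx khqvm bgtan oefh hmyo lcfk zpi mzkba
Hunk 4: at line 2 remove [bgtan] add [zsg] -> 9 lines: ive yxcx khqvm zsg oefh hmyo lcfk zpi mzkba
Hunk 5: at line 1 remove [khqvm,zsg,oefh] add [lvc,uirrl,tbsr] -> 9 lines: ive yxcx lvc uirrl tbsr hmyo lcfk zpi mzkba
Hunk 6: at line 1 remove [lvc,uirrl,tbsr] add [avp,yamz,qosej] -> 9 lines: ive yxcx avp yamz qosej hmyo lcfk zpi mzkba
Hunk 7: at line 2 remove [avp] add [pgg] -> 9 lines: ive yxcx pgg yamz qosej hmyo lcfk zpi mzkba
Final line 1: ive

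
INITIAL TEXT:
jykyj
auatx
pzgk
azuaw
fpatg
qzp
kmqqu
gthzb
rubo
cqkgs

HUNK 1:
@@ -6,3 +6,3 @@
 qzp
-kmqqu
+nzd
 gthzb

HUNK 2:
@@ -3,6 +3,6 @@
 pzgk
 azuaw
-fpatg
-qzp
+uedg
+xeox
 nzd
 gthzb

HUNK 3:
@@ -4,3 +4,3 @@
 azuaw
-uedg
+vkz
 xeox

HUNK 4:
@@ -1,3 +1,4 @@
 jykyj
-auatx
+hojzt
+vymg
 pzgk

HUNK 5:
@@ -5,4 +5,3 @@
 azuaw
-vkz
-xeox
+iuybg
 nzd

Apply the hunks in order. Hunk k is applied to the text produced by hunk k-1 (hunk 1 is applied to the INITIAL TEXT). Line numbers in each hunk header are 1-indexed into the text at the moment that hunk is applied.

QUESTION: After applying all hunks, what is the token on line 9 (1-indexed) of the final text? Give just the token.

Hunk 1: at line 6 remove [kmqqu] add [nzd] -> 10 lines: jykyj auatx pzgk azuaw fpatg qzp nzd gthzb rubo cqkgs
Hunk 2: at line 3 remove [fpatg,qzp] add [uedg,xeox] -> 10 lines: jykyj auatx pzgk azuaw uedg xeox nzd gthzb rubo cqkgs
Hunk 3: at line 4 remove [uedg] add [vkz] -> 10 lines: jykyj auatx pzgk azuaw vkz xeox nzd gthzb rubo cqkgs
Hunk 4: at line 1 remove [auatx] add [hojzt,vymg] -> 11 lines: jykyj hojzt vymg pzgk azuaw vkz xeox nzd gthzb rubo cqkgs
Hunk 5: at line 5 remove [vkz,xeox] add [iuybg] -> 10 lines: jykyj hojzt vymg pzgk azuaw iuybg nzd gthzb rubo cqkgs
Final line 9: rubo

Answer: rubo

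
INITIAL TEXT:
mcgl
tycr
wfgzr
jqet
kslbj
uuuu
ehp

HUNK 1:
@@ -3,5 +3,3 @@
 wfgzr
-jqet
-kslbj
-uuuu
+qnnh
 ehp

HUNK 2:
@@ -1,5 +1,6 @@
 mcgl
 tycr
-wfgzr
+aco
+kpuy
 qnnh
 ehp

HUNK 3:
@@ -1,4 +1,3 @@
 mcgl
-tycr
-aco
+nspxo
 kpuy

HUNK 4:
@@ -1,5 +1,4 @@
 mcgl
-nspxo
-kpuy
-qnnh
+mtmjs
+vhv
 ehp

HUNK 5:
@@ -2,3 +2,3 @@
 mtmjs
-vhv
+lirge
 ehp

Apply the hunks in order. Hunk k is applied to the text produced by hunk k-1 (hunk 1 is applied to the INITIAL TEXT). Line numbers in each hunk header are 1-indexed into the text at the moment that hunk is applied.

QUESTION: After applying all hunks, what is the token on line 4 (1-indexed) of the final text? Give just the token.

Hunk 1: at line 3 remove [jqet,kslbj,uuuu] add [qnnh] -> 5 lines: mcgl tycr wfgzr qnnh ehp
Hunk 2: at line 1 remove [wfgzr] add [aco,kpuy] -> 6 lines: mcgl tycr aco kpuy qnnh ehp
Hunk 3: at line 1 remove [tycr,aco] add [nspxo] -> 5 lines: mcgl nspxo kpuy qnnh ehp
Hunk 4: at line 1 remove [nspxo,kpuy,qnnh] add [mtmjs,vhv] -> 4 lines: mcgl mtmjs vhv ehp
Hunk 5: at line 2 remove [vhv] add [lirge] -> 4 lines: mcgl mtmjs lirge ehp
Final line 4: ehp

Answer: ehp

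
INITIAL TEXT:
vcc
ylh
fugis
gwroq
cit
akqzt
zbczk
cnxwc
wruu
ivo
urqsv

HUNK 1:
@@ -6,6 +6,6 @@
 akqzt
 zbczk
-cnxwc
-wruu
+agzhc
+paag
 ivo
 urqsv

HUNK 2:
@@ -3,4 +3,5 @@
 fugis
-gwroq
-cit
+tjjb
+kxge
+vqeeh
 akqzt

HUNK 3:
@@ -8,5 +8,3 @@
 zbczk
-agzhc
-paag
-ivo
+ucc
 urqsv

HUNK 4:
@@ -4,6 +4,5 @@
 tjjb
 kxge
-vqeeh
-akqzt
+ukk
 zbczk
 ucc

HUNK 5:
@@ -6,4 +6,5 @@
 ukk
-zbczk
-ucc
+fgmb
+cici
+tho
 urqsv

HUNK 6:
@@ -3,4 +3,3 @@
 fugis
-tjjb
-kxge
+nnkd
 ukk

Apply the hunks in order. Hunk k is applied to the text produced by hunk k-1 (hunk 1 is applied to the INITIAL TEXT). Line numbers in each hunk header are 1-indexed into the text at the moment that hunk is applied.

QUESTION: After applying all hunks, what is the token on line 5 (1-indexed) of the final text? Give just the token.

Answer: ukk

Derivation:
Hunk 1: at line 6 remove [cnxwc,wruu] add [agzhc,paag] -> 11 lines: vcc ylh fugis gwroq cit akqzt zbczk agzhc paag ivo urqsv
Hunk 2: at line 3 remove [gwroq,cit] add [tjjb,kxge,vqeeh] -> 12 lines: vcc ylh fugis tjjb kxge vqeeh akqzt zbczk agzhc paag ivo urqsv
Hunk 3: at line 8 remove [agzhc,paag,ivo] add [ucc] -> 10 lines: vcc ylh fugis tjjb kxge vqeeh akqzt zbczk ucc urqsv
Hunk 4: at line 4 remove [vqeeh,akqzt] add [ukk] -> 9 lines: vcc ylh fugis tjjb kxge ukk zbczk ucc urqsv
Hunk 5: at line 6 remove [zbczk,ucc] add [fgmb,cici,tho] -> 10 lines: vcc ylh fugis tjjb kxge ukk fgmb cici tho urqsv
Hunk 6: at line 3 remove [tjjb,kxge] add [nnkd] -> 9 lines: vcc ylh fugis nnkd ukk fgmb cici tho urqsv
Final line 5: ukk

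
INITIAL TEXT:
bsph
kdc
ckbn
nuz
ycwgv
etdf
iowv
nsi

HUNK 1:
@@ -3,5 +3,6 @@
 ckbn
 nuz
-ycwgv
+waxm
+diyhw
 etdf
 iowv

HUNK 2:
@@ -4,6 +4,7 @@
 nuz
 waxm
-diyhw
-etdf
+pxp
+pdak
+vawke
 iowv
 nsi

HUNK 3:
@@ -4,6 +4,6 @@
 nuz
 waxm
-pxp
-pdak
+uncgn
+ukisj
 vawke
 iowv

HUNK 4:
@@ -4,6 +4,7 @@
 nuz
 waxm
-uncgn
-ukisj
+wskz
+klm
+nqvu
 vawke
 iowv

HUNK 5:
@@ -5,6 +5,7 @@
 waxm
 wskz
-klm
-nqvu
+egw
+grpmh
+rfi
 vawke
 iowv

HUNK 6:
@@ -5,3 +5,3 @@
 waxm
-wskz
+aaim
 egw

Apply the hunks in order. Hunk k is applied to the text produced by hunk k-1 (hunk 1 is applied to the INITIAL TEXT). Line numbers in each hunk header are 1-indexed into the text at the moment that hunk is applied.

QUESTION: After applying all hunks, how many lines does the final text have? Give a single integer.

Answer: 12

Derivation:
Hunk 1: at line 3 remove [ycwgv] add [waxm,diyhw] -> 9 lines: bsph kdc ckbn nuz waxm diyhw etdf iowv nsi
Hunk 2: at line 4 remove [diyhw,etdf] add [pxp,pdak,vawke] -> 10 lines: bsph kdc ckbn nuz waxm pxp pdak vawke iowv nsi
Hunk 3: at line 4 remove [pxp,pdak] add [uncgn,ukisj] -> 10 lines: bsph kdc ckbn nuz waxm uncgn ukisj vawke iowv nsi
Hunk 4: at line 4 remove [uncgn,ukisj] add [wskz,klm,nqvu] -> 11 lines: bsph kdc ckbn nuz waxm wskz klm nqvu vawke iowv nsi
Hunk 5: at line 5 remove [klm,nqvu] add [egw,grpmh,rfi] -> 12 lines: bsph kdc ckbn nuz waxm wskz egw grpmh rfi vawke iowv nsi
Hunk 6: at line 5 remove [wskz] add [aaim] -> 12 lines: bsph kdc ckbn nuz waxm aaim egw grpmh rfi vawke iowv nsi
Final line count: 12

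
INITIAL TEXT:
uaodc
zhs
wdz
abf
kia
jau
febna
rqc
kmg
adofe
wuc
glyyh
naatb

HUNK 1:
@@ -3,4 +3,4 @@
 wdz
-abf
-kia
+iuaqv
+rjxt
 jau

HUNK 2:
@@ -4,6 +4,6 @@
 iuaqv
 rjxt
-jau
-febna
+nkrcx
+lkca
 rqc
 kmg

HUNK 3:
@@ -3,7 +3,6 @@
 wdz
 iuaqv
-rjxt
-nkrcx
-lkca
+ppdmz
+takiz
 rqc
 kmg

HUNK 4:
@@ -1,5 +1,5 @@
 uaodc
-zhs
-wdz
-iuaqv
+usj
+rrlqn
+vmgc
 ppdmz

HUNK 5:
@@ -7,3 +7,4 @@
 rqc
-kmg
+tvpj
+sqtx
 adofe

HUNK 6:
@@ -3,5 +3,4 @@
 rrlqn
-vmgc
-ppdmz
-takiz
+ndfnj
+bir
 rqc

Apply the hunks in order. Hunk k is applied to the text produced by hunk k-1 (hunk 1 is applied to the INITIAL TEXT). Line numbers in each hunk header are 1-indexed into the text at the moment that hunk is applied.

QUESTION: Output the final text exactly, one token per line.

Answer: uaodc
usj
rrlqn
ndfnj
bir
rqc
tvpj
sqtx
adofe
wuc
glyyh
naatb

Derivation:
Hunk 1: at line 3 remove [abf,kia] add [iuaqv,rjxt] -> 13 lines: uaodc zhs wdz iuaqv rjxt jau febna rqc kmg adofe wuc glyyh naatb
Hunk 2: at line 4 remove [jau,febna] add [nkrcx,lkca] -> 13 lines: uaodc zhs wdz iuaqv rjxt nkrcx lkca rqc kmg adofe wuc glyyh naatb
Hunk 3: at line 3 remove [rjxt,nkrcx,lkca] add [ppdmz,takiz] -> 12 lines: uaodc zhs wdz iuaqv ppdmz takiz rqc kmg adofe wuc glyyh naatb
Hunk 4: at line 1 remove [zhs,wdz,iuaqv] add [usj,rrlqn,vmgc] -> 12 lines: uaodc usj rrlqn vmgc ppdmz takiz rqc kmg adofe wuc glyyh naatb
Hunk 5: at line 7 remove [kmg] add [tvpj,sqtx] -> 13 lines: uaodc usj rrlqn vmgc ppdmz takiz rqc tvpj sqtx adofe wuc glyyh naatb
Hunk 6: at line 3 remove [vmgc,ppdmz,takiz] add [ndfnj,bir] -> 12 lines: uaodc usj rrlqn ndfnj bir rqc tvpj sqtx adofe wuc glyyh naatb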